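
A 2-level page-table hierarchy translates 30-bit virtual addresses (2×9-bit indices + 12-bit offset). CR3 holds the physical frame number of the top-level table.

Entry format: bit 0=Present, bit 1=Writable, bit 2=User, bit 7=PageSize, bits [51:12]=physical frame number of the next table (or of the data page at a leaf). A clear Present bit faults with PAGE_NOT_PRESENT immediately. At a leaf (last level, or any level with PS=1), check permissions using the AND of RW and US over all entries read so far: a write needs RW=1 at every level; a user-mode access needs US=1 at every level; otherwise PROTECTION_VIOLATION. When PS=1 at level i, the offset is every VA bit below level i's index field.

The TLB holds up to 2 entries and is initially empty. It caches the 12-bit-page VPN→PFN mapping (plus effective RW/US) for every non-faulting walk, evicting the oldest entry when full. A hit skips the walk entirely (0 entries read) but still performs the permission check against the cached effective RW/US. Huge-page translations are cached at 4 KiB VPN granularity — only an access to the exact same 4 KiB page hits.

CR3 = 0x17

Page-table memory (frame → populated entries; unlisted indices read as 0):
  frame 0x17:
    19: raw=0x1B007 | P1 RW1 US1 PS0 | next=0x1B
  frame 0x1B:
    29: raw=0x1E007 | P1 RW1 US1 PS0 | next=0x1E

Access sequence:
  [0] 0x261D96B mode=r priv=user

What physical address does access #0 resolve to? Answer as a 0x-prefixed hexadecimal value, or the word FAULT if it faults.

Trace:
#0 VA=0x261D96B (r,user):
  [0] read 0x17 idx=19: raw=0x1B007 flags P=1 W=1 U=1 S=0
  [1] read 0x1B idx=29: raw=0x1E007 flags P=1 W=1 U=1 S=0
  ⇒ phys 0x1E96B  [2 reads]

Access #0 PA: 0x1E96B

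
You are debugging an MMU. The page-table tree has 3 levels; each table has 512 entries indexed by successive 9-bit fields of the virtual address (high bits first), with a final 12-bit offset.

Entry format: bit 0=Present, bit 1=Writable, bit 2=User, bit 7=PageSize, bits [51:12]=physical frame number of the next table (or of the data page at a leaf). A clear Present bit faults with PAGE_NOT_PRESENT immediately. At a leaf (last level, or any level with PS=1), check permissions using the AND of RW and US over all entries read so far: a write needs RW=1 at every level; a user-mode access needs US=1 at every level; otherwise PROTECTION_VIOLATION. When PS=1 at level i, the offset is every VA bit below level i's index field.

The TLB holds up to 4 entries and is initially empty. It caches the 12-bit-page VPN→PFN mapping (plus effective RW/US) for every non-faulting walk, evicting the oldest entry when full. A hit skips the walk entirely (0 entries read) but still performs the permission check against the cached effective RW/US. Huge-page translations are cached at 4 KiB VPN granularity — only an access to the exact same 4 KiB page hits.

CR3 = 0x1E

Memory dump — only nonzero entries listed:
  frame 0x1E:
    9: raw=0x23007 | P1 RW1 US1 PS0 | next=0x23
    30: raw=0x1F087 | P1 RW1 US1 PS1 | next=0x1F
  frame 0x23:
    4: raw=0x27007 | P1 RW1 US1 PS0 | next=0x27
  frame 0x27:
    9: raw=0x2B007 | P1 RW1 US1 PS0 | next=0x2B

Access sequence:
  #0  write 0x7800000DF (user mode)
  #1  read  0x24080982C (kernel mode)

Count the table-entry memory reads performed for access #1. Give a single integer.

Walk each access:
#0 VA=0x7800000DF (w,user):
  [0] read 0x1E idx=30: raw=0x1F087 flags P=1 W=1 U=1 S=1
  → PA=0x1F0DF (huge @L0)  (1 entries read)
#1 VA=0x24080982C (r,kernel):
  [0] read 0x1E idx=9: raw=0x23007 flags P=1 W=1 U=1 S=0
  [1] read 0x23 idx=4: raw=0x27007 flags P=1 W=1 U=1 S=0
  [2] read 0x27 idx=9: raw=0x2B007 flags P=1 W=1 U=1 S=0
  → PA=0x2B82C  (3 entries read)

Entries read for #1: 3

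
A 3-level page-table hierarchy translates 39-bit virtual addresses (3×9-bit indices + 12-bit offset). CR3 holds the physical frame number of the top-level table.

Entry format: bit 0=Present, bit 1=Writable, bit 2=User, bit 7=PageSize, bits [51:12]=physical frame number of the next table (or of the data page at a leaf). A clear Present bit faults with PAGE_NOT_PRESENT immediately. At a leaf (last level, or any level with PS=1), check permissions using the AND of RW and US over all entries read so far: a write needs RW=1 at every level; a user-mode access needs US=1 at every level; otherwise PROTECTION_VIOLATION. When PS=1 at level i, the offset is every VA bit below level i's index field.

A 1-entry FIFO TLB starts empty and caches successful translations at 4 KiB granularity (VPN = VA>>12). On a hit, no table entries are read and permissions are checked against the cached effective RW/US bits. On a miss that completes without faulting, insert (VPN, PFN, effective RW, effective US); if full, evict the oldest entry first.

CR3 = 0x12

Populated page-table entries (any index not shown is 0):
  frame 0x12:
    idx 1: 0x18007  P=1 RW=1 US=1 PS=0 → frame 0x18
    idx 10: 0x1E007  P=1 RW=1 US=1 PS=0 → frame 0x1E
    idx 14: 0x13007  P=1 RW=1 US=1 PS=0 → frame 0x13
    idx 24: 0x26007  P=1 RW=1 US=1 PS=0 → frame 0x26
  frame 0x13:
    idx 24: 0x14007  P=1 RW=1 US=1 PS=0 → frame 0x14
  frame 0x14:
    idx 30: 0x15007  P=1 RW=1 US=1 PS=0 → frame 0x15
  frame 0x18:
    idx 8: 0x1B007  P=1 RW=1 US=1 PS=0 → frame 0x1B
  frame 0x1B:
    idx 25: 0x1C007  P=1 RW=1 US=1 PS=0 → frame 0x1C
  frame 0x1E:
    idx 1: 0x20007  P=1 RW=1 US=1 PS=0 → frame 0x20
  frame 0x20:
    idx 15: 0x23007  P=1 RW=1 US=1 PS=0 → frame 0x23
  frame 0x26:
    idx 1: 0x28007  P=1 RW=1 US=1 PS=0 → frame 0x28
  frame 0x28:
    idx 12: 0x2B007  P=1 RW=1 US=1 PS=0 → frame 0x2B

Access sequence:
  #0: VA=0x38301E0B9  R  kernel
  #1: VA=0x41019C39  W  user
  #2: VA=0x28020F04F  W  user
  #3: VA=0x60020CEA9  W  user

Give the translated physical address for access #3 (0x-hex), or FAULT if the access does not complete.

Walk each access:
#0 VA=0x38301E0B9 (r,kernel):
  lvl0: tbl 0x12, slot 14 ⇒ 0x13007 (P1/RW1/US1/PS0)
  lvl1: tbl 0x13, slot 24 ⇒ 0x14007 (P1/RW1/US1/PS0)
  lvl2: tbl 0x14, slot 30 ⇒ 0x15007 (P1/RW1/US1/PS0)
  ⇒ phys 0x150B9  [3 reads]
#1 VA=0x41019C39 (w,user):
  lvl0: tbl 0x12, slot 1 ⇒ 0x18007 (P1/RW1/US1/PS0)
  lvl1: tbl 0x18, slot 8 ⇒ 0x1B007 (P1/RW1/US1/PS0)
  lvl2: tbl 0x1B, slot 25 ⇒ 0x1C007 (P1/RW1/US1/PS0)
  ⇒ phys 0x1CC39  [3 reads]
#2 VA=0x28020F04F (w,user):
  lvl0: tbl 0x12, slot 10 ⇒ 0x1E007 (P1/RW1/US1/PS0)
  lvl1: tbl 0x1E, slot 1 ⇒ 0x20007 (P1/RW1/US1/PS0)
  lvl2: tbl 0x20, slot 15 ⇒ 0x23007 (P1/RW1/US1/PS0)
  ⇒ phys 0x2304F  [3 reads]
#3 VA=0x60020CEA9 (w,user):
  lvl0: tbl 0x12, slot 24 ⇒ 0x26007 (P1/RW1/US1/PS0)
  lvl1: tbl 0x26, slot 1 ⇒ 0x28007 (P1/RW1/US1/PS0)
  lvl2: tbl 0x28, slot 12 ⇒ 0x2B007 (P1/RW1/US1/PS0)
  ⇒ phys 0x2BEA9  [3 reads]

Access #3 PA: 0x2BEA9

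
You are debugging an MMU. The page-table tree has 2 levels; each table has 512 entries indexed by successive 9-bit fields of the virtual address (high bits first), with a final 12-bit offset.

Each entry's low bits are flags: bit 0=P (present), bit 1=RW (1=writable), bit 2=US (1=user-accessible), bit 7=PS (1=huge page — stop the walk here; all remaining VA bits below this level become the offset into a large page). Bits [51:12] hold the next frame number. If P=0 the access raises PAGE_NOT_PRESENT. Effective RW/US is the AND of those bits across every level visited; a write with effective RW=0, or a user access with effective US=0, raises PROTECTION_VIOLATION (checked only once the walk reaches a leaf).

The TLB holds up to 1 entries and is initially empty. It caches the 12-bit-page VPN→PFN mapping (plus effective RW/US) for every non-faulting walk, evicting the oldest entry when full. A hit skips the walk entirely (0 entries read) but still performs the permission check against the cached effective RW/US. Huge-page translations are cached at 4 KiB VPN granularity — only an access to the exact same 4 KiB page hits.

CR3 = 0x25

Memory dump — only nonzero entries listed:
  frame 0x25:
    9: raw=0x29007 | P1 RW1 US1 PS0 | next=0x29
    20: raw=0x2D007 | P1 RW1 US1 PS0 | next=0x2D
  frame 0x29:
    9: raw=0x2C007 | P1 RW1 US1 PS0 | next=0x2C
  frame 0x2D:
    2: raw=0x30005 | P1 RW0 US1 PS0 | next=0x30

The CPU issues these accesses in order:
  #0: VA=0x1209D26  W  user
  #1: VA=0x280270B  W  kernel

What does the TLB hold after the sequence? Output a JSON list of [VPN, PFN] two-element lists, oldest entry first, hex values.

Trace:
#0 VA=0x1209D26 (w,user):
  L0 @0x25[9] → 0x29007  P=1,RW=1,US=1,PS=0
  L1 @0x29[9] → 0x2C007  P=1,RW=1,US=1,PS=0
  → PA=0x2CD26  (2 entries read)
#1 VA=0x280270B (w,kernel):
  L0 @0x25[20] → 0x2D007  P=1,RW=1,US=1,PS=0
  L1 @0x2D[2] → 0x30005  P=1,RW=0,US=1,PS=0
  ⇒ fault: PROTECTION_VIOLATION  — 2 lookups

TLB: [["0x1209", "0x2C"]]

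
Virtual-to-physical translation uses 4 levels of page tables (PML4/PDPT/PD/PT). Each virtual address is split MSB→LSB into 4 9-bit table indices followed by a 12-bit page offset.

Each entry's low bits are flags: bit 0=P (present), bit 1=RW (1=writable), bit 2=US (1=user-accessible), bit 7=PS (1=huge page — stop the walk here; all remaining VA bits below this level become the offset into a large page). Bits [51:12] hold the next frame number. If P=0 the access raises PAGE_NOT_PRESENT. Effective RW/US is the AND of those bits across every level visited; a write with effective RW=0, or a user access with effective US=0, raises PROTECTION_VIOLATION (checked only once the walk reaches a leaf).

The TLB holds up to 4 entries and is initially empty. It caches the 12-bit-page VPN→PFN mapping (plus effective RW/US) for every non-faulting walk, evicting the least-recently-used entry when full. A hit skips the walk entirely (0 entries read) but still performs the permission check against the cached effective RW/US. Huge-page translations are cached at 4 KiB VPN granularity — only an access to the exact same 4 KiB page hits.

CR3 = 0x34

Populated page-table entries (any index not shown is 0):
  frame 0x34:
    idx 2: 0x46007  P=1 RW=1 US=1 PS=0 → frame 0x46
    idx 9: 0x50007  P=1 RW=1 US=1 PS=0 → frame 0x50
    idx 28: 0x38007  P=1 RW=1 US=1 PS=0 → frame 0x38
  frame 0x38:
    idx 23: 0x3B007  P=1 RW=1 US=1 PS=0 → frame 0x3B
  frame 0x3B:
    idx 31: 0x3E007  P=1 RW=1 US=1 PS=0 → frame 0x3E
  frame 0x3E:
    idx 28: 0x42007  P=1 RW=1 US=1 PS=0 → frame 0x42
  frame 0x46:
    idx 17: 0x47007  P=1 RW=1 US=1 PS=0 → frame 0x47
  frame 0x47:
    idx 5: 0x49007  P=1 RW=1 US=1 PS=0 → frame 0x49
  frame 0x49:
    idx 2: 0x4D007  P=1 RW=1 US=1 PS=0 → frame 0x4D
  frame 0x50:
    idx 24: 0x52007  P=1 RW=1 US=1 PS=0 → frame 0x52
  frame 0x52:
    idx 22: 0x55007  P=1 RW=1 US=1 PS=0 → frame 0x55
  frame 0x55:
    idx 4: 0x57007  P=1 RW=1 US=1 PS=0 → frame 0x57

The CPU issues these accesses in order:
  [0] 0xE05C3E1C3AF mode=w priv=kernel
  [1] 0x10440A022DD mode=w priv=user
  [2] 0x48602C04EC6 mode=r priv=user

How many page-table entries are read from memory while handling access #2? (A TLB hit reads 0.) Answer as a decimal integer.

Walk each access:
#0 VA=0xE05C3E1C3AF (w,kernel):
  L0: frame=0x34 idx=28 entry=0x38007 [P=1 RW=1 US=1 PS=0]
  L1: frame=0x38 idx=23 entry=0x3B007 [P=1 RW=1 US=1 PS=0]
  L2: frame=0x3B idx=31 entry=0x3E007 [P=1 RW=1 US=1 PS=0]
  L3: frame=0x3E idx=28 entry=0x42007 [P=1 RW=1 US=1 PS=0]
  ✓ 0x423AF  — 4 lookups
#1 VA=0x10440A022DD (w,user):
  L0: frame=0x34 idx=2 entry=0x46007 [P=1 RW=1 US=1 PS=0]
  L1: frame=0x46 idx=17 entry=0x47007 [P=1 RW=1 US=1 PS=0]
  L2: frame=0x47 idx=5 entry=0x49007 [P=1 RW=1 US=1 PS=0]
  L3: frame=0x49 idx=2 entry=0x4D007 [P=1 RW=1 US=1 PS=0]
  ✓ 0x4D2DD  — 4 lookups
#2 VA=0x48602C04EC6 (r,user):
  L0: frame=0x34 idx=9 entry=0x50007 [P=1 RW=1 US=1 PS=0]
  L1: frame=0x50 idx=24 entry=0x52007 [P=1 RW=1 US=1 PS=0]
  L2: frame=0x52 idx=22 entry=0x55007 [P=1 RW=1 US=1 PS=0]
  L3: frame=0x55 idx=4 entry=0x57007 [P=1 RW=1 US=1 PS=0]
  ✓ 0x57EC6  — 4 lookups

Entries read for #2: 4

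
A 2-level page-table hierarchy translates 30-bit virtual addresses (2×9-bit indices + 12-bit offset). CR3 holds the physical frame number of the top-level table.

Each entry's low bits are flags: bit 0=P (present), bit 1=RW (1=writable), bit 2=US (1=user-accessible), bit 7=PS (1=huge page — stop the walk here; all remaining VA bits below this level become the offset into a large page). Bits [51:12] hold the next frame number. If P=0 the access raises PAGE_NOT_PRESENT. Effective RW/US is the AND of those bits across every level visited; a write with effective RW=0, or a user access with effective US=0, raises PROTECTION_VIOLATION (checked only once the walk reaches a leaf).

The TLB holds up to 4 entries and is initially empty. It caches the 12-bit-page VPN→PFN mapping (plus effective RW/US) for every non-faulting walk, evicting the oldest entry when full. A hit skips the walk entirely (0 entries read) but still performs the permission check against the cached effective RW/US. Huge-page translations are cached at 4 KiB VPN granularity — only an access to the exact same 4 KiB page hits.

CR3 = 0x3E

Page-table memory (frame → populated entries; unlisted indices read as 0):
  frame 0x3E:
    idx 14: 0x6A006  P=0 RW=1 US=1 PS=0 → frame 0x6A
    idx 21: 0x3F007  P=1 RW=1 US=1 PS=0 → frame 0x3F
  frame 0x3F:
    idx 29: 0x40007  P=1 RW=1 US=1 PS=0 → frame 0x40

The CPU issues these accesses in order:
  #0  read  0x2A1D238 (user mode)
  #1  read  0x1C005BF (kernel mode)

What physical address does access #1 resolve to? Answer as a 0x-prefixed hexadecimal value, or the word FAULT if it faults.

Trace:
#0 VA=0x2A1D238 (r,user):
  L0 @0x3E[21] → 0x3F007  P=1,RW=1,US=1,PS=0
  L1 @0x3F[29] → 0x40007  P=1,RW=1,US=1,PS=0
  → PA=0x40238  (2 entries read)
#1 VA=0x1C005BF (r,kernel):
  L0 @0x3E[14] → 0x6A006  P=0,RW=1,US=1,PS=0
  ⇒ fault: PAGE_NOT_PRESENT  — 1 lookups

Access #1 PA: FAULT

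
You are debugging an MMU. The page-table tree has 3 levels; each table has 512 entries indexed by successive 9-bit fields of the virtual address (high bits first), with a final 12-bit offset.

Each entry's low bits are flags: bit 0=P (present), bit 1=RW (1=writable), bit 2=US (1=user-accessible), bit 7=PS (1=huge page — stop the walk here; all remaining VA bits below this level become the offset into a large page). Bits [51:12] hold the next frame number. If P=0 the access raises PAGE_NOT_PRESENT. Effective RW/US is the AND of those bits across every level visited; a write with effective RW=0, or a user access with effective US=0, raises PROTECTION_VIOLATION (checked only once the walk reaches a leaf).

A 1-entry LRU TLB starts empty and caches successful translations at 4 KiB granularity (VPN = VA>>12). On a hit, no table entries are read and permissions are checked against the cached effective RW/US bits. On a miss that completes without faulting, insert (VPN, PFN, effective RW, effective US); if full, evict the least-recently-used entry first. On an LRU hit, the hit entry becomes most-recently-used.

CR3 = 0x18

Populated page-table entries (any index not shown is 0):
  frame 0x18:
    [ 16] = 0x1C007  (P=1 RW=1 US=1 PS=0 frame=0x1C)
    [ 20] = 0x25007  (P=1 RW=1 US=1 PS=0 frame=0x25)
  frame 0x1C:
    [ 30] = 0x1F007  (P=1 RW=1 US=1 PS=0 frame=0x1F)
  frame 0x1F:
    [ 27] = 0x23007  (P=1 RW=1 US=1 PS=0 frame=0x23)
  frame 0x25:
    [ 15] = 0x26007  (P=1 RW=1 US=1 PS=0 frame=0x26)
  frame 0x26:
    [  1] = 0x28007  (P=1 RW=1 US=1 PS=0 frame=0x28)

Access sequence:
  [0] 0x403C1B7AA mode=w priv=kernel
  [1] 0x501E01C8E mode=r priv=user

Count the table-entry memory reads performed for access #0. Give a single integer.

Per-access translation:
#0 VA=0x403C1B7AA (w,kernel):
  [0] read 0x18 idx=16: raw=0x1C007 flags P=1 W=1 U=1 S=0
  [1] read 0x1C idx=30: raw=0x1F007 flags P=1 W=1 U=1 S=0
  [2] read 0x1F idx=27: raw=0x23007 flags P=1 W=1 U=1 S=0
  ⇒ phys 0x237AA  [3 reads]
#1 VA=0x501E01C8E (r,user):
  [0] read 0x18 idx=20: raw=0x25007 flags P=1 W=1 U=1 S=0
  [1] read 0x25 idx=15: raw=0x26007 flags P=1 W=1 U=1 S=0
  [2] read 0x26 idx=1: raw=0x28007 flags P=1 W=1 U=1 S=0
  ⇒ phys 0x28C8E  [3 reads]

Entries read for #0: 3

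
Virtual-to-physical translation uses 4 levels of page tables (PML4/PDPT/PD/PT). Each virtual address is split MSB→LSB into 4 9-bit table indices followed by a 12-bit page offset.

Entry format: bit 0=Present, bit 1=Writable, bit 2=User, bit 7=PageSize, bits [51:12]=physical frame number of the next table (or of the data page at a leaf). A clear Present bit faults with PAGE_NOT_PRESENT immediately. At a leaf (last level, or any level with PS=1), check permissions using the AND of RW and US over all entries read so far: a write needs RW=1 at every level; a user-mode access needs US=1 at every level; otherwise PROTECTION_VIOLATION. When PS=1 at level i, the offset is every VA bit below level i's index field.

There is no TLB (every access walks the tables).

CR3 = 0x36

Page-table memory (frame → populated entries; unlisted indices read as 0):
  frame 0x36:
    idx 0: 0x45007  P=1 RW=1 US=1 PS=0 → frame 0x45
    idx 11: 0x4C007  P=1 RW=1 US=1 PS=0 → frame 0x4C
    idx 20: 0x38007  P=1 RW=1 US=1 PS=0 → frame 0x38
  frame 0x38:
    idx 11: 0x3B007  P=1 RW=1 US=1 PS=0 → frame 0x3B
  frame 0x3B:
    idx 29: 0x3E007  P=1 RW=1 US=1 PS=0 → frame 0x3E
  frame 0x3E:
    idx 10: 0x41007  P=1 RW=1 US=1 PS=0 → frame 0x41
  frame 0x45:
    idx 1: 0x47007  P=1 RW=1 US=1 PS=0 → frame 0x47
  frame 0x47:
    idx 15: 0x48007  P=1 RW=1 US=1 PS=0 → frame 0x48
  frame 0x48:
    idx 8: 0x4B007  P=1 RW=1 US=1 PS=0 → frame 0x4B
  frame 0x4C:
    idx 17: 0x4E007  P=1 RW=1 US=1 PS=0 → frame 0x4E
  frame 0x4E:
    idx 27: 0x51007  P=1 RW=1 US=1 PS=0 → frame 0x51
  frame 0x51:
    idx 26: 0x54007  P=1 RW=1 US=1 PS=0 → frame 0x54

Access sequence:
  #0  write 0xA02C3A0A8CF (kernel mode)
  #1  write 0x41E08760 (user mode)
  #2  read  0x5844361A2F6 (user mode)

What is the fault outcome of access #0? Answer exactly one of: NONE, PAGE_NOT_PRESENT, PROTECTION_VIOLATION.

Walk each access:
#0 VA=0xA02C3A0A8CF (w,kernel):
  lvl0: tbl 0x36, slot 20 ⇒ 0x38007 (P1/RW1/US1/PS0)
  lvl1: tbl 0x38, slot 11 ⇒ 0x3B007 (P1/RW1/US1/PS0)
  lvl2: tbl 0x3B, slot 29 ⇒ 0x3E007 (P1/RW1/US1/PS0)
  lvl3: tbl 0x3E, slot 10 ⇒ 0x41007 (P1/RW1/US1/PS0)
  → PA=0x418CF  (4 entries read)
#1 VA=0x41E08760 (w,user):
  lvl0: tbl 0x36, slot 0 ⇒ 0x45007 (P1/RW1/US1/PS0)
  lvl1: tbl 0x45, slot 1 ⇒ 0x47007 (P1/RW1/US1/PS0)
  lvl2: tbl 0x47, slot 15 ⇒ 0x48007 (P1/RW1/US1/PS0)
  lvl3: tbl 0x48, slot 8 ⇒ 0x4B007 (P1/RW1/US1/PS0)
  → PA=0x4B760  (4 entries read)
#2 VA=0x5844361A2F6 (r,user):
  lvl0: tbl 0x36, slot 11 ⇒ 0x4C007 (P1/RW1/US1/PS0)
  lvl1: tbl 0x4C, slot 17 ⇒ 0x4E007 (P1/RW1/US1/PS0)
  lvl2: tbl 0x4E, slot 27 ⇒ 0x51007 (P1/RW1/US1/PS0)
  lvl3: tbl 0x51, slot 26 ⇒ 0x54007 (P1/RW1/US1/PS0)
  → PA=0x542F6  (4 entries read)

Access #0 fault: NONE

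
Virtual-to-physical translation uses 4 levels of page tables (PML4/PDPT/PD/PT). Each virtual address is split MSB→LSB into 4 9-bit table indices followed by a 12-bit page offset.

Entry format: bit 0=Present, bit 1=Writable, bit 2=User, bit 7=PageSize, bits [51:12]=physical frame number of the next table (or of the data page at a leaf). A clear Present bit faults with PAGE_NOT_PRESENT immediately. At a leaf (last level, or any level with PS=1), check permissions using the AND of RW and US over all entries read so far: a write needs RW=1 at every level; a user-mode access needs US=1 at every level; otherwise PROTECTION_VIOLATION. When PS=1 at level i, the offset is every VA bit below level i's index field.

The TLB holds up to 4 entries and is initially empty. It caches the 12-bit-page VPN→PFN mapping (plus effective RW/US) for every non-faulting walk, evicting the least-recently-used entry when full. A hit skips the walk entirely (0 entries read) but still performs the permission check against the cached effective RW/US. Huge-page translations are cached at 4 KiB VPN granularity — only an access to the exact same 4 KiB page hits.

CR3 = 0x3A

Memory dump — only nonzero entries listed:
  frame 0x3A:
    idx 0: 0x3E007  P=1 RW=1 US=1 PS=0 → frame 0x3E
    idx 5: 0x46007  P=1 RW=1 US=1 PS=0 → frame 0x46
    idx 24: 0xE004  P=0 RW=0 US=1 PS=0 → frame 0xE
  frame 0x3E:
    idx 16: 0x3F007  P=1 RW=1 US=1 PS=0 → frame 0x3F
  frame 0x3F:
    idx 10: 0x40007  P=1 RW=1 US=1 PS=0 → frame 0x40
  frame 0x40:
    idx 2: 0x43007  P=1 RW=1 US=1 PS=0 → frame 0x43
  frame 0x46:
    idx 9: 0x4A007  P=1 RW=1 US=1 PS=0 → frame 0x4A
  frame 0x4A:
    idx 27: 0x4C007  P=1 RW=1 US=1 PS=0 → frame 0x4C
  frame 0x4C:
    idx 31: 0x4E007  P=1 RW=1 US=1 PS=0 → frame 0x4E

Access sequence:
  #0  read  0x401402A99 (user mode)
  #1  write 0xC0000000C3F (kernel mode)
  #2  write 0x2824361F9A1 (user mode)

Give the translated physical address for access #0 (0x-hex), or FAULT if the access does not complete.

Walk each access:
#0 VA=0x401402A99 (r,user):
  L0: frame=0x3A idx=0 entry=0x3E007 [P=1 RW=1 US=1 PS=0]
  L1: frame=0x3E idx=16 entry=0x3F007 [P=1 RW=1 US=1 PS=0]
  L2: frame=0x3F idx=10 entry=0x40007 [P=1 RW=1 US=1 PS=0]
  L3: frame=0x40 idx=2 entry=0x43007 [P=1 RW=1 US=1 PS=0]
  → PA=0x43A99  (4 entries read)
#1 VA=0xC0000000C3F (w,kernel):
  L0: frame=0x3A idx=24 entry=0xE004 [P=0 RW=0 US=1 PS=0]
  ✗ PAGE_NOT_PRESENT  [1 reads]
#2 VA=0x2824361F9A1 (w,user):
  L0: frame=0x3A idx=5 entry=0x46007 [P=1 RW=1 US=1 PS=0]
  L1: frame=0x46 idx=9 entry=0x4A007 [P=1 RW=1 US=1 PS=0]
  L2: frame=0x4A idx=27 entry=0x4C007 [P=1 RW=1 US=1 PS=0]
  L3: frame=0x4C idx=31 entry=0x4E007 [P=1 RW=1 US=1 PS=0]
  → PA=0x4E9A1  (4 entries read)

Access #0 PA: 0x43A99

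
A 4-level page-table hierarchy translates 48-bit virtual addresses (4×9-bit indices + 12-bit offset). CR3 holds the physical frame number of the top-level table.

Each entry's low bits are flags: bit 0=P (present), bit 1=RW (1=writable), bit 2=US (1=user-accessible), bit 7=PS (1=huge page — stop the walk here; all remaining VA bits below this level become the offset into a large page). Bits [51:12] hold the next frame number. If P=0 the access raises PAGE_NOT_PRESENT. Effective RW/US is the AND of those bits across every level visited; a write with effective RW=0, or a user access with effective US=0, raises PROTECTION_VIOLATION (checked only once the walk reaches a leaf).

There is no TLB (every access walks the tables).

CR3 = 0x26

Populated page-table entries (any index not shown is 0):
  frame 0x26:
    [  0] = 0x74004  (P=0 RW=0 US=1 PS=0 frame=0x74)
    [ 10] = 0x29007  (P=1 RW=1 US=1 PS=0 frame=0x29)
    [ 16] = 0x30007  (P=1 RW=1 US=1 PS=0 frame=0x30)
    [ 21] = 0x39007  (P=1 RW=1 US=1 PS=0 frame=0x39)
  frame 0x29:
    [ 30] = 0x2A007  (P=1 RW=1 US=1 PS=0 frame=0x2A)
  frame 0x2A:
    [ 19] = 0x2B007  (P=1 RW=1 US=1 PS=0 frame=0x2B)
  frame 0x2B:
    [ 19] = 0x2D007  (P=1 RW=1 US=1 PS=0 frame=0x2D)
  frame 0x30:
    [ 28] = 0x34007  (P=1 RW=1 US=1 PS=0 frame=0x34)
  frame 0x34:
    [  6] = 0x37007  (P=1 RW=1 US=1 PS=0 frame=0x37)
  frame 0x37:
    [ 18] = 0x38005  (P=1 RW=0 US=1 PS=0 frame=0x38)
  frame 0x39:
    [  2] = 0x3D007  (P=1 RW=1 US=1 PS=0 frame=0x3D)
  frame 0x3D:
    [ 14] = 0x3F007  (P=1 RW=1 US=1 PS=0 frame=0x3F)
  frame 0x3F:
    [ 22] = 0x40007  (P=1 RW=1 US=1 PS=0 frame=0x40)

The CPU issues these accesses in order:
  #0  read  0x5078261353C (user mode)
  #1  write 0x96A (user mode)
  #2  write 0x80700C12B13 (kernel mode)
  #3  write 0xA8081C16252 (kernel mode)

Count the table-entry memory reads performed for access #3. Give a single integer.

Per-access translation:
#0 VA=0x5078261353C (r,user):
  L0 @0x26[10] → 0x29007  P=1,RW=1,US=1,PS=0
  L1 @0x29[30] → 0x2A007  P=1,RW=1,US=1,PS=0
  L2 @0x2A[19] → 0x2B007  P=1,RW=1,US=1,PS=0
  L3 @0x2B[19] → 0x2D007  P=1,RW=1,US=1,PS=0
  ✓ 0x2D53C  — 4 lookups
#1 VA=0x96A (w,user):
  L0 @0x26[0] → 0x74004  P=0,RW=0,US=1,PS=0
  → PAGE_NOT_PRESENT  (1 entries read)
#2 VA=0x80700C12B13 (w,kernel):
  L0 @0x26[16] → 0x30007  P=1,RW=1,US=1,PS=0
  L1 @0x30[28] → 0x34007  P=1,RW=1,US=1,PS=0
  L2 @0x34[6] → 0x37007  P=1,RW=1,US=1,PS=0
  L3 @0x37[18] → 0x38005  P=1,RW=0,US=1,PS=0
  → PROTECTION_VIOLATION  (4 entries read)
#3 VA=0xA8081C16252 (w,kernel):
  L0 @0x26[21] → 0x39007  P=1,RW=1,US=1,PS=0
  L1 @0x39[2] → 0x3D007  P=1,RW=1,US=1,PS=0
  L2 @0x3D[14] → 0x3F007  P=1,RW=1,US=1,PS=0
  L3 @0x3F[22] → 0x40007  P=1,RW=1,US=1,PS=0
  ✓ 0x40252  — 4 lookups

Entries read for #3: 4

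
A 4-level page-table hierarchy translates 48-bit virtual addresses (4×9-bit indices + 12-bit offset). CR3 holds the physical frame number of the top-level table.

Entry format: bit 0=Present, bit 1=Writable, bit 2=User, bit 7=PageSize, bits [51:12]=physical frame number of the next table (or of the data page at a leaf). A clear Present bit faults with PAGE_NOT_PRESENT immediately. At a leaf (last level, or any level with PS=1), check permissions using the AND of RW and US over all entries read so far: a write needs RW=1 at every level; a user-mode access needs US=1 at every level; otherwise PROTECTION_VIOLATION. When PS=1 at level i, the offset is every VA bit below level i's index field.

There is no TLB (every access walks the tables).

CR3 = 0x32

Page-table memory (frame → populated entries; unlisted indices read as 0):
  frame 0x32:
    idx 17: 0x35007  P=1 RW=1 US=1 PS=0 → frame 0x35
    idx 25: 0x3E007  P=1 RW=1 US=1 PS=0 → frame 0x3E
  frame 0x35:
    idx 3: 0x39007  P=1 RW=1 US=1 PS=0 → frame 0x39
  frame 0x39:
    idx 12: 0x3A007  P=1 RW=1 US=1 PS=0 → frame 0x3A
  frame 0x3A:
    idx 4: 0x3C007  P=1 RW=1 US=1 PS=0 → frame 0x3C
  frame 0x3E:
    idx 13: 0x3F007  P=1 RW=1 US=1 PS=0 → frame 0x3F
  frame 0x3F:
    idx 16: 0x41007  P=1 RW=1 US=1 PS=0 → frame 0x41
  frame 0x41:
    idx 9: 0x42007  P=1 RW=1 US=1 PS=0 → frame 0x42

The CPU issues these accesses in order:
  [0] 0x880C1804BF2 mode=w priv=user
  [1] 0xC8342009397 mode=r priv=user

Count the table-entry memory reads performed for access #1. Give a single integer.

Trace:
#0 VA=0x880C1804BF2 (w,user):
  L0 @0x32[17] → 0x35007  P=1,RW=1,US=1,PS=0
  L1 @0x35[3] → 0x39007  P=1,RW=1,US=1,PS=0
  L2 @0x39[12] → 0x3A007  P=1,RW=1,US=1,PS=0
  L3 @0x3A[4] → 0x3C007  P=1,RW=1,US=1,PS=0
  ✓ 0x3CBF2  — 4 lookups
#1 VA=0xC8342009397 (r,user):
  L0 @0x32[25] → 0x3E007  P=1,RW=1,US=1,PS=0
  L1 @0x3E[13] → 0x3F007  P=1,RW=1,US=1,PS=0
  L2 @0x3F[16] → 0x41007  P=1,RW=1,US=1,PS=0
  L3 @0x41[9] → 0x42007  P=1,RW=1,US=1,PS=0
  ✓ 0x42397  — 4 lookups

Entries read for #1: 4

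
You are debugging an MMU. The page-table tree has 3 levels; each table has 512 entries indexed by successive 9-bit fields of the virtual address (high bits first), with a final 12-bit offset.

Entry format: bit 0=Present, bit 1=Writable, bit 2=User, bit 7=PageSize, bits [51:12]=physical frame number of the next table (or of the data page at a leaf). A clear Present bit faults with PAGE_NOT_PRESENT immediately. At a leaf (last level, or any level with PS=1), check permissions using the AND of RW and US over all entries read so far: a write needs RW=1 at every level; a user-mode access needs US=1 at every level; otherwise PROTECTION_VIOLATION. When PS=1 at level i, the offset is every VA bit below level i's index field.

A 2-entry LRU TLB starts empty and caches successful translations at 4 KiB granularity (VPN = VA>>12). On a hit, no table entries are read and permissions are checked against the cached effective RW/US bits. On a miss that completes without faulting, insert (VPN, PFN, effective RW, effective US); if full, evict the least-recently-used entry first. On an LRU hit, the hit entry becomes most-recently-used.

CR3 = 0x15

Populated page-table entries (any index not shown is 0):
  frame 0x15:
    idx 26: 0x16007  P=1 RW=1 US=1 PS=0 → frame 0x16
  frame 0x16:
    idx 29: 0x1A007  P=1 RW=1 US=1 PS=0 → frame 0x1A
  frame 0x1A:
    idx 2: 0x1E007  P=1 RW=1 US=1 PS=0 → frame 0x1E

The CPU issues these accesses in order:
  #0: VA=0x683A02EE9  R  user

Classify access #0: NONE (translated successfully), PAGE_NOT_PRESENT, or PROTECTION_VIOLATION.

Trace:
#0 VA=0x683A02EE9 (r,user):
  [0] read 0x15 idx=26: raw=0x16007 flags P=1 W=1 U=1 S=0
  [1] read 0x16 idx=29: raw=0x1A007 flags P=1 W=1 U=1 S=0
  [2] read 0x1A idx=2: raw=0x1E007 flags P=1 W=1 U=1 S=0
  ⇒ phys 0x1EEE9  [3 reads]

Access #0 fault: NONE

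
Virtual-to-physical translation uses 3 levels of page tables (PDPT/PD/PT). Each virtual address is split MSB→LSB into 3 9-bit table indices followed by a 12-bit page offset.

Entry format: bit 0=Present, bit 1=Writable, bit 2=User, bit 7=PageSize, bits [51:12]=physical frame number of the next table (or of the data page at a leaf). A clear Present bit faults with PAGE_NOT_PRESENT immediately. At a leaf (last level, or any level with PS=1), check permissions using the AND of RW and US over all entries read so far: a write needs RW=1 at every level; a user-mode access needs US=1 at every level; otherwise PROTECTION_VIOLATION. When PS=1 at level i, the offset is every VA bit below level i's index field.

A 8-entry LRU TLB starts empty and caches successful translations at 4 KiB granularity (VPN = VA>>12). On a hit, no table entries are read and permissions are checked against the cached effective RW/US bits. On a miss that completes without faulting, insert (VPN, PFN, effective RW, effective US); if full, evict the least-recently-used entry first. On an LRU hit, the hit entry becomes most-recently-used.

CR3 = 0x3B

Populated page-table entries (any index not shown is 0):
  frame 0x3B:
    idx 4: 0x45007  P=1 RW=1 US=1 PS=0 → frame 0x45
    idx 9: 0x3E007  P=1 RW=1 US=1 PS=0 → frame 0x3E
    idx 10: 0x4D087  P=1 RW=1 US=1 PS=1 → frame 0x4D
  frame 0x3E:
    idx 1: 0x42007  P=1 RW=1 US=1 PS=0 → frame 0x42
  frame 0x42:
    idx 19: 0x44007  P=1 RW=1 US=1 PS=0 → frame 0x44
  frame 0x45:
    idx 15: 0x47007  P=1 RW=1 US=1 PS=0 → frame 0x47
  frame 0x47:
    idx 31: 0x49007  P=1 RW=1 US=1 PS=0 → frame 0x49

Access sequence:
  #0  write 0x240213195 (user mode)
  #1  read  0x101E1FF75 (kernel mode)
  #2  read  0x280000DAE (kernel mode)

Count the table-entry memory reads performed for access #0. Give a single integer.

Walk each access:
#0 VA=0x240213195 (w,user):
  [0] read 0x3B idx=9: raw=0x3E007 flags P=1 W=1 U=1 S=0
  [1] read 0x3E idx=1: raw=0x42007 flags P=1 W=1 U=1 S=0
  [2] read 0x42 idx=19: raw=0x44007 flags P=1 W=1 U=1 S=0
  → PA=0x44195  (3 entries read)
#1 VA=0x101E1FF75 (r,kernel):
  [0] read 0x3B idx=4: raw=0x45007 flags P=1 W=1 U=1 S=0
  [1] read 0x45 idx=15: raw=0x47007 flags P=1 W=1 U=1 S=0
  [2] read 0x47 idx=31: raw=0x49007 flags P=1 W=1 U=1 S=0
  → PA=0x49F75  (3 entries read)
#2 VA=0x280000DAE (r,kernel):
  [0] read 0x3B idx=10: raw=0x4D087 flags P=1 W=1 U=1 S=1
  → PA=0x4DDAE (huge @L0)  (1 entries read)

Entries read for #0: 3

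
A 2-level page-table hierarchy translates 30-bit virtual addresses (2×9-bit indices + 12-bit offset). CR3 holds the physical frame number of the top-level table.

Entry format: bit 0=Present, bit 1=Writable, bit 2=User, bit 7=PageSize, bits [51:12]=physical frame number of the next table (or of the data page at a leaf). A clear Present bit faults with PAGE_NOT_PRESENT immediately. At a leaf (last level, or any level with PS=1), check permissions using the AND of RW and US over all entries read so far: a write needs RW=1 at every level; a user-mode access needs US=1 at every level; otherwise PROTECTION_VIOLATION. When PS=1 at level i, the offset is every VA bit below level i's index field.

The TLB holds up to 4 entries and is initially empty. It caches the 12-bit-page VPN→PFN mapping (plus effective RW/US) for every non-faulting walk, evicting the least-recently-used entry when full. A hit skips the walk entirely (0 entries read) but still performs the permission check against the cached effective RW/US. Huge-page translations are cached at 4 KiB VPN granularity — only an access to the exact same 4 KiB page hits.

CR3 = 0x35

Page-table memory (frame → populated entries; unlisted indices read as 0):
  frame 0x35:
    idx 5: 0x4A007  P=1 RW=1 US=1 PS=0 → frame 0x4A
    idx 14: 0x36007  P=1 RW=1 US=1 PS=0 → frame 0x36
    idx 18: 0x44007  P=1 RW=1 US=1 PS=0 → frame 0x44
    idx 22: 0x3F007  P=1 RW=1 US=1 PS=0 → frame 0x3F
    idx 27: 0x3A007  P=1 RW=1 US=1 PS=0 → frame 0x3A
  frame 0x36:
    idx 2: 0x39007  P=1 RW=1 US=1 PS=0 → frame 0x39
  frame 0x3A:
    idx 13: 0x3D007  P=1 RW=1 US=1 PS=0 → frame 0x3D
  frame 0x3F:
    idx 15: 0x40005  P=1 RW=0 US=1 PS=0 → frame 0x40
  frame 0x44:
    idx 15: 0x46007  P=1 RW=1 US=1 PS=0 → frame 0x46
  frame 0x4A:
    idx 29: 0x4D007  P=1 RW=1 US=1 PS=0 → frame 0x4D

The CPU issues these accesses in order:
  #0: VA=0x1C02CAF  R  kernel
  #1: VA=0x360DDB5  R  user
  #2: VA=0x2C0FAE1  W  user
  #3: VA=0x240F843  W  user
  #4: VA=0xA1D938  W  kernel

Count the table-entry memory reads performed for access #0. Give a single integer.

Walk each access:
#0 VA=0x1C02CAF (r,kernel):
  [0] read 0x35 idx=14: raw=0x36007 flags P=1 W=1 U=1 S=0
  [1] read 0x36 idx=2: raw=0x39007 flags P=1 W=1 U=1 S=0
  → PA=0x39CAF  (2 entries read)
#1 VA=0x360DDB5 (r,user):
  [0] read 0x35 idx=27: raw=0x3A007 flags P=1 W=1 U=1 S=0
  [1] read 0x3A idx=13: raw=0x3D007 flags P=1 W=1 U=1 S=0
  → PA=0x3DDB5  (2 entries read)
#2 VA=0x2C0FAE1 (w,user):
  [0] read 0x35 idx=22: raw=0x3F007 flags P=1 W=1 U=1 S=0
  [1] read 0x3F idx=15: raw=0x40005 flags P=1 W=0 U=1 S=0
  ✗ PROTECTION_VIOLATION  [2 reads]
#3 VA=0x240F843 (w,user):
  [0] read 0x35 idx=18: raw=0x44007 flags P=1 W=1 U=1 S=0
  [1] read 0x44 idx=15: raw=0x46007 flags P=1 W=1 U=1 S=0
  → PA=0x46843  (2 entries read)
#4 VA=0xA1D938 (w,kernel):
  [0] read 0x35 idx=5: raw=0x4A007 flags P=1 W=1 U=1 S=0
  [1] read 0x4A idx=29: raw=0x4D007 flags P=1 W=1 U=1 S=0
  → PA=0x4D938  (2 entries read)

Entries read for #0: 2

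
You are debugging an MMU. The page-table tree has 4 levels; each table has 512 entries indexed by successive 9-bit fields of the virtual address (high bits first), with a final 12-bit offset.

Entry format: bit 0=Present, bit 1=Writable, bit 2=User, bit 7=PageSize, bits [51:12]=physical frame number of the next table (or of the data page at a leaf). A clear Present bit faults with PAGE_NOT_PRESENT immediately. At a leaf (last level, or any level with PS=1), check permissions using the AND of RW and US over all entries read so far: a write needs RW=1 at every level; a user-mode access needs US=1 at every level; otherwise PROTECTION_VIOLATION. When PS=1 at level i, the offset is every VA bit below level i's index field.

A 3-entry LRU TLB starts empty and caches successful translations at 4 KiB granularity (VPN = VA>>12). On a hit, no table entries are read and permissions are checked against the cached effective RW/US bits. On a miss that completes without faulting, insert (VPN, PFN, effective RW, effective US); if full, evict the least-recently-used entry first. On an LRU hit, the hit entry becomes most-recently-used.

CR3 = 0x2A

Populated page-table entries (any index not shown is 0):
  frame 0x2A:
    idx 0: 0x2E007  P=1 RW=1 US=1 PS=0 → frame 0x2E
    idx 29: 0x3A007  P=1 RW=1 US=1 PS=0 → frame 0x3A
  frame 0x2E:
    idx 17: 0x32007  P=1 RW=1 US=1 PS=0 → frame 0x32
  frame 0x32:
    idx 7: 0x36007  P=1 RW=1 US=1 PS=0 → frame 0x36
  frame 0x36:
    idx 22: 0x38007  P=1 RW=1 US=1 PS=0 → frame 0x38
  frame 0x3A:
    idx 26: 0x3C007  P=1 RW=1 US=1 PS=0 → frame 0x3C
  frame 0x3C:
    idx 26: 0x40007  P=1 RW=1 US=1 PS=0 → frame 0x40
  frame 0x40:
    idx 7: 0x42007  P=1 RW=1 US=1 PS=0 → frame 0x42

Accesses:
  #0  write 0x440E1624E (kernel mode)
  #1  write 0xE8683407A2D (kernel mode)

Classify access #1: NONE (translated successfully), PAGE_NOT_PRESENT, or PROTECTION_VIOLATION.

Trace:
#0 VA=0x440E1624E (w,kernel):
  L0: frame=0x2A idx=0 entry=0x2E007 [P=1 RW=1 US=1 PS=0]
  L1: frame=0x2E idx=17 entry=0x32007 [P=1 RW=1 US=1 PS=0]
  L2: frame=0x32 idx=7 entry=0x36007 [P=1 RW=1 US=1 PS=0]
  L3: frame=0x36 idx=22 entry=0x38007 [P=1 RW=1 US=1 PS=0]
  ✓ 0x3824E  — 4 lookups
#1 VA=0xE8683407A2D (w,kernel):
  L0: frame=0x2A idx=29 entry=0x3A007 [P=1 RW=1 US=1 PS=0]
  L1: frame=0x3A idx=26 entry=0x3C007 [P=1 RW=1 US=1 PS=0]
  L2: frame=0x3C idx=26 entry=0x40007 [P=1 RW=1 US=1 PS=0]
  L3: frame=0x40 idx=7 entry=0x42007 [P=1 RW=1 US=1 PS=0]
  ✓ 0x42A2D  — 4 lookups

Access #1 fault: NONE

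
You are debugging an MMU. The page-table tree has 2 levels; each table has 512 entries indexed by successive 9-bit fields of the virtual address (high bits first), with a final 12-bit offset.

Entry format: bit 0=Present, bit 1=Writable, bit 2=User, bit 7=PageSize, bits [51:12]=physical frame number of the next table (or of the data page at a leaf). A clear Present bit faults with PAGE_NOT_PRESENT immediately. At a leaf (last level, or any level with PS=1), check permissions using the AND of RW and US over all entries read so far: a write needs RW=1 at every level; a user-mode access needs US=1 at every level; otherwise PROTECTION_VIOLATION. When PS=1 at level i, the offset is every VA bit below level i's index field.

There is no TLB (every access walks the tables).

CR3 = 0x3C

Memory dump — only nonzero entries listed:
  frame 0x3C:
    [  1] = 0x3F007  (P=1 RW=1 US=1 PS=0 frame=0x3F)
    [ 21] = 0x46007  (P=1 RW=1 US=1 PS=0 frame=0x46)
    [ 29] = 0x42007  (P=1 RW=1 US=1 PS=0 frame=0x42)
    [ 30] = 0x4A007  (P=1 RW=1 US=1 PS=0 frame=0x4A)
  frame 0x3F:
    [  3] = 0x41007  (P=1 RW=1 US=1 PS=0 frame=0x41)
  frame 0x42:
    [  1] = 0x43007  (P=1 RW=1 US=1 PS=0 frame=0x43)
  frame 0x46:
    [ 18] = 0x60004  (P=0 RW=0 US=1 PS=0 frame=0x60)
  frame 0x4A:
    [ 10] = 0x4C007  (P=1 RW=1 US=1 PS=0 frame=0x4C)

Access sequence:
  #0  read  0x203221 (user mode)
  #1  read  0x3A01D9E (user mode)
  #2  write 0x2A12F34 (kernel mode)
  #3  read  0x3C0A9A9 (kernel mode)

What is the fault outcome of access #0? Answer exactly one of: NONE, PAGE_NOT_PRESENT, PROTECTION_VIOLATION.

Per-access translation:
#0 VA=0x203221 (r,user):
  L0 @0x3C[1] → 0x3F007  P=1,RW=1,US=1,PS=0
  L1 @0x3F[3] → 0x41007  P=1,RW=1,US=1,PS=0
  ✓ 0x41221  — 2 lookups
#1 VA=0x3A01D9E (r,user):
  L0 @0x3C[29] → 0x42007  P=1,RW=1,US=1,PS=0
  L1 @0x42[1] → 0x43007  P=1,RW=1,US=1,PS=0
  ✓ 0x43D9E  — 2 lookups
#2 VA=0x2A12F34 (w,kernel):
  L0 @0x3C[21] → 0x46007  P=1,RW=1,US=1,PS=0
  L1 @0x46[18] → 0x60004  P=0,RW=0,US=1,PS=0
  ⇒ fault: PAGE_NOT_PRESENT  — 2 lookups
#3 VA=0x3C0A9A9 (r,kernel):
  L0 @0x3C[30] → 0x4A007  P=1,RW=1,US=1,PS=0
  L1 @0x4A[10] → 0x4C007  P=1,RW=1,US=1,PS=0
  ✓ 0x4C9A9  — 2 lookups

Access #0 fault: NONE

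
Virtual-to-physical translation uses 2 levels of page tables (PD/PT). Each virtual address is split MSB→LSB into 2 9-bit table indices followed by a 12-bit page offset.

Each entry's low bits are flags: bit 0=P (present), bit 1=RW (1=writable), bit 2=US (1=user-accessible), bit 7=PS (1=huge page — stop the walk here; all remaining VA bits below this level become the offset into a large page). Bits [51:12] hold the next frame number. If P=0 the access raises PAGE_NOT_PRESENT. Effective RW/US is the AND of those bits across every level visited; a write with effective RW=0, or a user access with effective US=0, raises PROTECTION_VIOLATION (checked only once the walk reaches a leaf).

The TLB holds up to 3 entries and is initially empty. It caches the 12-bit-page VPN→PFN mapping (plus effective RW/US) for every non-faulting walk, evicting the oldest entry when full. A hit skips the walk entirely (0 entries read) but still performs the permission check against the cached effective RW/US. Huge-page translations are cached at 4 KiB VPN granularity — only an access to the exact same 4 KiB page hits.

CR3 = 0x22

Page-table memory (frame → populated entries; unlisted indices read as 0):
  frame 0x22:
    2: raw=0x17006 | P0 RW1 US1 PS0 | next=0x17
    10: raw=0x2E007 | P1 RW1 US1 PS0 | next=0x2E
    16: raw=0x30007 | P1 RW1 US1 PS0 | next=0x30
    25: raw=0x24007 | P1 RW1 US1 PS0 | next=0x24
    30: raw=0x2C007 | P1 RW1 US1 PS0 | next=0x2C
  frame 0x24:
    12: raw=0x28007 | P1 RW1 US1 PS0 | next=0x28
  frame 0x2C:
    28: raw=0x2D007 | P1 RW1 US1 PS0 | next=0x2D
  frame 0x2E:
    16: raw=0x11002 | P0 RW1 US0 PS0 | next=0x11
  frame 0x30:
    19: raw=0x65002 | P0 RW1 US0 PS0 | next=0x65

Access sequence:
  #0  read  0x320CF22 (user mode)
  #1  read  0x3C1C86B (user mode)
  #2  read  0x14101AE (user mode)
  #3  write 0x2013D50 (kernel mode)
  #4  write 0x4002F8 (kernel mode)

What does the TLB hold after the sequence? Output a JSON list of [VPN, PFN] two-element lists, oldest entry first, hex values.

Per-access translation:
#0 VA=0x320CF22 (r,user):
  [0] read 0x22 idx=25: raw=0x24007 flags P=1 W=1 U=1 S=0
  [1] read 0x24 idx=12: raw=0x28007 flags P=1 W=1 U=1 S=0
  ✓ 0x28F22  — 2 lookups
#1 VA=0x3C1C86B (r,user):
  [0] read 0x22 idx=30: raw=0x2C007 flags P=1 W=1 U=1 S=0
  [1] read 0x2C idx=28: raw=0x2D007 flags P=1 W=1 U=1 S=0
  ✓ 0x2D86B  — 2 lookups
#2 VA=0x14101AE (r,user):
  [0] read 0x22 idx=10: raw=0x2E007 flags P=1 W=1 U=1 S=0
  [1] read 0x2E idx=16: raw=0x11002 flags P=0 W=1 U=0 S=0
  ⇒ fault: PAGE_NOT_PRESENT  — 2 lookups
#3 VA=0x2013D50 (w,kernel):
  [0] read 0x22 idx=16: raw=0x30007 flags P=1 W=1 U=1 S=0
  [1] read 0x30 idx=19: raw=0x65002 flags P=0 W=1 U=0 S=0
  ⇒ fault: PAGE_NOT_PRESENT  — 2 lookups
#4 VA=0x4002F8 (w,kernel):
  [0] read 0x22 idx=2: raw=0x17006 flags P=0 W=1 U=1 S=0
  ⇒ fault: PAGE_NOT_PRESENT  — 1 lookups

TLB: [["0x320C", "0x28"], ["0x3C1C", "0x2D"]]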